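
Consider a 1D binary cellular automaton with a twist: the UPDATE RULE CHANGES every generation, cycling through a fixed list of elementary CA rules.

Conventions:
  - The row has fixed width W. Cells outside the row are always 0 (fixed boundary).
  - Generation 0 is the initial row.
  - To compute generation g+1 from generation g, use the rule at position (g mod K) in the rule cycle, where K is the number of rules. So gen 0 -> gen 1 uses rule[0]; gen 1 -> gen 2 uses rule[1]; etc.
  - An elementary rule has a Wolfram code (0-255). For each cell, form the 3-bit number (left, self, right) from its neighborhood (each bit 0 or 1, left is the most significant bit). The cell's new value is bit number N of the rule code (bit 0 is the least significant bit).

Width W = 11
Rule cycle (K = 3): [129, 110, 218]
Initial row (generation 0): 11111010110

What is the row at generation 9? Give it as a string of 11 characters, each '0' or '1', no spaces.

Answer: 00001111000

Derivation:
Gen 0: 11111010110
Gen 1 (rule 129): 01110000000
Gen 2 (rule 110): 11010000000
Gen 3 (rule 218): 11001000000
Gen 4 (rule 129): 00000011111
Gen 5 (rule 110): 00000110001
Gen 6 (rule 218): 00001111010
Gen 7 (rule 129): 11100110000
Gen 8 (rule 110): 10101110000
Gen 9 (rule 218): 00001111000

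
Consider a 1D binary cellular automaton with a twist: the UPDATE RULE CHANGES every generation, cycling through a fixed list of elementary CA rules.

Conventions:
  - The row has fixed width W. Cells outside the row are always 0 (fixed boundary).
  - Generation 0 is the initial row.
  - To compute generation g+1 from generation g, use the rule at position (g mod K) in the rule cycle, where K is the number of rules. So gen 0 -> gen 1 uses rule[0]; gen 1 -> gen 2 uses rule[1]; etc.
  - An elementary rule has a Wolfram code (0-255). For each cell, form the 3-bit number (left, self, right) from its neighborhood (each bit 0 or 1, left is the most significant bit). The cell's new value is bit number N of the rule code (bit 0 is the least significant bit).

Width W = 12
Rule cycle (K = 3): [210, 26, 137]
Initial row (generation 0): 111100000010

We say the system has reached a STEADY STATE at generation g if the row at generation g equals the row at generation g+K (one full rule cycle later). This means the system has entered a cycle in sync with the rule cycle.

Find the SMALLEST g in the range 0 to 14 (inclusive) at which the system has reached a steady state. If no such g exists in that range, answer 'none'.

Answer: 2

Derivation:
Gen 0: 111100000010
Gen 1 (rule 210): 011110000101
Gen 2 (rule 26): 110001001000
Gen 3 (rule 137): 100100000011
Gen 4 (rule 210): 011010000101
Gen 5 (rule 26): 110001001000
Gen 6 (rule 137): 100100000011
Gen 7 (rule 210): 011010000101
Gen 8 (rule 26): 110001001000
Gen 9 (rule 137): 100100000011
Gen 10 (rule 210): 011010000101
Gen 11 (rule 26): 110001001000
Gen 12 (rule 137): 100100000011
Gen 13 (rule 210): 011010000101
Gen 14 (rule 26): 110001001000
Gen 15 (rule 137): 100100000011
Gen 16 (rule 210): 011010000101
Gen 17 (rule 26): 110001001000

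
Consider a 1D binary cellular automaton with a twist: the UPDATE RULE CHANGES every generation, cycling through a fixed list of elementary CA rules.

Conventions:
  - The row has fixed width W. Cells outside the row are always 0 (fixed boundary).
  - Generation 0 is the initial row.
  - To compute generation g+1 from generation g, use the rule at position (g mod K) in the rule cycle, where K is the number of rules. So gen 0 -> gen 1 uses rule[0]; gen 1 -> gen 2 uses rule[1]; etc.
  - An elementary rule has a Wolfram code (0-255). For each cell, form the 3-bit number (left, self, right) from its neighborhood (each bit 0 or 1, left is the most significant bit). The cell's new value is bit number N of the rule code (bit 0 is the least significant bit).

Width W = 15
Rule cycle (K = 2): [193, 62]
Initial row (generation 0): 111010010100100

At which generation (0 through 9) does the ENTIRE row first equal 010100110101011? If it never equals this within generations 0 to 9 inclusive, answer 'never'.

Gen 0: 111010010100100
Gen 1 (rule 193): 011000000000001
Gen 2 (rule 62): 110100000000011
Gen 3 (rule 193): 010001111111001
Gen 4 (rule 62): 111011000000111
Gen 5 (rule 193): 011001011110011
Gen 6 (rule 62): 110111110001110
Gen 7 (rule 193): 010011110100110
Gen 8 (rule 62): 111110001111101
Gen 9 (rule 193): 011110100111100

Answer: never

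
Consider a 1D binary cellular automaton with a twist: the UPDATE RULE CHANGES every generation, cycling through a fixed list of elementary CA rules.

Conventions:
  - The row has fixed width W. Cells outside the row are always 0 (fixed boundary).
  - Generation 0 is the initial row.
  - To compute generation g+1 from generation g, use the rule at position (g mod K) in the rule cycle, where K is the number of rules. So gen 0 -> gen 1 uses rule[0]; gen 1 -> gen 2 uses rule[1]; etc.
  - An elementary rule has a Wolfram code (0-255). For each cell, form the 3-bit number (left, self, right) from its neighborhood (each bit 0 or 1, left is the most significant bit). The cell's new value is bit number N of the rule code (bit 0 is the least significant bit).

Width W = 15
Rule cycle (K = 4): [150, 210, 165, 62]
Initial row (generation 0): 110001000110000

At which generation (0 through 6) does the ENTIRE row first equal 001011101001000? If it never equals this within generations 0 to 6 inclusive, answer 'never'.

Answer: 1

Derivation:
Gen 0: 110001000110000
Gen 1 (rule 150): 001011101001000
Gen 2 (rule 210): 010001100110100
Gen 3 (rule 165): 010100000001101
Gen 4 (rule 62): 111110000011011
Gen 5 (rule 150): 011101000100000
Gen 6 (rule 210): 101100101010000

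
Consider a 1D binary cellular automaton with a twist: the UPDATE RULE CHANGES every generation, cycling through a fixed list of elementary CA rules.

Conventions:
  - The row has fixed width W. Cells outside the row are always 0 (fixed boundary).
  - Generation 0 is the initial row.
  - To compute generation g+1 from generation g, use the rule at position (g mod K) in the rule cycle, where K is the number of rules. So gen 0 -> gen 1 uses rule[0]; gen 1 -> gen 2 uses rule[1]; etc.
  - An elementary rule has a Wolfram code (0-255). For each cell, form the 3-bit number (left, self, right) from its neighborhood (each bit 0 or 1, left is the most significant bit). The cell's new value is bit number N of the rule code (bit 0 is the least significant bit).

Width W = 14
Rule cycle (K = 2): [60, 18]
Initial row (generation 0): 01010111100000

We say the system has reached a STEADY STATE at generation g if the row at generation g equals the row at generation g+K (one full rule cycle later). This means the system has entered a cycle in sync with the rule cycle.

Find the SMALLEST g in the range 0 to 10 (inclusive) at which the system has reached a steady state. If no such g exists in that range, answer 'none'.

Gen 0: 01010111100000
Gen 1 (rule 60): 01111100010000
Gen 2 (rule 18): 10000010101000
Gen 3 (rule 60): 11000011111100
Gen 4 (rule 18): 00100100000010
Gen 5 (rule 60): 00110110000011
Gen 6 (rule 18): 01000001000100
Gen 7 (rule 60): 01100001100110
Gen 8 (rule 18): 10010010011001
Gen 9 (rule 60): 11011011010101
Gen 10 (rule 18): 00000000000000
Gen 11 (rule 60): 00000000000000
Gen 12 (rule 18): 00000000000000

Answer: 10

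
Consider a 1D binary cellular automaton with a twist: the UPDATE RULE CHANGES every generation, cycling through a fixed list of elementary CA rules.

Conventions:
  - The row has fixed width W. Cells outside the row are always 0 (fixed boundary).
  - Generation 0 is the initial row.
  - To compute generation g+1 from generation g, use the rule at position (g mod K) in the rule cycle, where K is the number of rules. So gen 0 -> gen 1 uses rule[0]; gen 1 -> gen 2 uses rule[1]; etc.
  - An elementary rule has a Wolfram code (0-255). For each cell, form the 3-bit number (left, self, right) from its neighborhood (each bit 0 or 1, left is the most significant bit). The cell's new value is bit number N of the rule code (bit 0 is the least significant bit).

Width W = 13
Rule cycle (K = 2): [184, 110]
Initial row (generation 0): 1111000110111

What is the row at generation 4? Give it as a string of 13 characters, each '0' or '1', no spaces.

Gen 0: 1111000110111
Gen 1 (rule 184): 1110100101110
Gen 2 (rule 110): 1011101111010
Gen 3 (rule 184): 0111011110101
Gen 4 (rule 110): 1101110011111

Answer: 1101110011111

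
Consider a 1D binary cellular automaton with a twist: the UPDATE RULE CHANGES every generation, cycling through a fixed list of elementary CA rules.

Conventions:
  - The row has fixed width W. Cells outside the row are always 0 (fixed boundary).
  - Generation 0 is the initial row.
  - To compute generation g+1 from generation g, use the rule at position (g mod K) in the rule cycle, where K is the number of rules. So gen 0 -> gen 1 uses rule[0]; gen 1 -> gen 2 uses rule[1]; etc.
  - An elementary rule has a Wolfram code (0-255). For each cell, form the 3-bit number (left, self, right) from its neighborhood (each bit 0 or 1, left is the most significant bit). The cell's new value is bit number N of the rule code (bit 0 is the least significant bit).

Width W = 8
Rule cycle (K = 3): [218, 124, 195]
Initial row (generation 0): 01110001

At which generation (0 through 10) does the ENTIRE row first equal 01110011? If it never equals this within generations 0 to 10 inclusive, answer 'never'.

Answer: 8

Derivation:
Gen 0: 01110001
Gen 1 (rule 218): 11111010
Gen 2 (rule 124): 10001111
Gen 3 (rule 195): 00110111
Gen 4 (rule 218): 01110111
Gen 5 (rule 124): 01011101
Gen 6 (rule 195): 10001100
Gen 7 (rule 218): 01011110
Gen 8 (rule 124): 01110011
Gen 9 (rule 195): 10110101
Gen 10 (rule 218): 00110000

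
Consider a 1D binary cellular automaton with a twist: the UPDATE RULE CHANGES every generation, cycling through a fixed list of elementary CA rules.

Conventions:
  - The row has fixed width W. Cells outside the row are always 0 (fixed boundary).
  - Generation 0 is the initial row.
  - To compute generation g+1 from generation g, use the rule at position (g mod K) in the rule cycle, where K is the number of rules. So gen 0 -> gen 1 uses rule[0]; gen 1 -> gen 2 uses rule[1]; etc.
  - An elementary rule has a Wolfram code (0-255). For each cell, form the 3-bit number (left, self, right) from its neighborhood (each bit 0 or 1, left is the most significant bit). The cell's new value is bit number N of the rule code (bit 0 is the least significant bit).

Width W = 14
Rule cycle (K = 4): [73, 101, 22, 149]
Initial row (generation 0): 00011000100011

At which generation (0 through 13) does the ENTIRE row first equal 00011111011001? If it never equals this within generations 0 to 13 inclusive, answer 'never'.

Answer: never

Derivation:
Gen 0: 00011000100011
Gen 1 (rule 73): 11011010001011
Gen 2 (rule 101): 01101110101101
Gen 3 (rule 22): 10000000100001
Gen 4 (rule 149): 11111110111101
Gen 5 (rule 73): 10000010100100
Gen 6 (rule 101): 10111011100101
Gen 7 (rule 22): 10000000011101
Gen 8 (rule 149): 11111111001001
Gen 9 (rule 73): 10000001000000
Gen 10 (rule 101): 10111101011111
Gen 11 (rule 22): 10000001000000
Gen 12 (rule 149): 11111101111111
Gen 13 (rule 73): 10000101000001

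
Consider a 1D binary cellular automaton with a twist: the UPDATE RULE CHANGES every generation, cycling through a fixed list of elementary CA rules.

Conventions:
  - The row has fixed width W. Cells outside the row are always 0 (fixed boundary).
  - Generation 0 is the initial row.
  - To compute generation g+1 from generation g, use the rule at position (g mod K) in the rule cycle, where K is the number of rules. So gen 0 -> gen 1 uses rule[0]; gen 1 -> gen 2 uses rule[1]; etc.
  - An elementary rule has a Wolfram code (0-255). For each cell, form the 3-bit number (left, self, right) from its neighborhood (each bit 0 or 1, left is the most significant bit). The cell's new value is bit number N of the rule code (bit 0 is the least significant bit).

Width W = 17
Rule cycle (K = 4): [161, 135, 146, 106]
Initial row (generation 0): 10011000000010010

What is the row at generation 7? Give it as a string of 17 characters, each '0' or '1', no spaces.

Answer: 01111111011011000

Derivation:
Gen 0: 10011000000010010
Gen 1 (rule 161): 00000011111000000
Gen 2 (rule 135): 11111101110011111
Gen 3 (rule 146): 01111000101101110
Gen 4 (rule 106): 11001001011111010
Gen 5 (rule 161): 00000000101110100
Gen 6 (rule 135): 11111111100100101
Gen 7 (rule 146): 01111111011011000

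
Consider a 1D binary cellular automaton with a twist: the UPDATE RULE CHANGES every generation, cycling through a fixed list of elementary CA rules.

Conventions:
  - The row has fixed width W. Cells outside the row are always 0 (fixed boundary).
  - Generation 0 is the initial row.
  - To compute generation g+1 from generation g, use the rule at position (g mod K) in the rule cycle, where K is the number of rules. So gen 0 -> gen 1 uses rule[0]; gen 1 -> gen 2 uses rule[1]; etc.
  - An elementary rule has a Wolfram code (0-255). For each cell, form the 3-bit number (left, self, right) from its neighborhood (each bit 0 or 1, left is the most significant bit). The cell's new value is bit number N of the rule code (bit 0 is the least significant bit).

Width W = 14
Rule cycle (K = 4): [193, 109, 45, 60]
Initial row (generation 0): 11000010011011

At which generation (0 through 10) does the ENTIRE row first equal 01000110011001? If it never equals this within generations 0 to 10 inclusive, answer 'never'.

Answer: 3

Derivation:
Gen 0: 11000010011011
Gen 1 (rule 193): 01011000001001
Gen 2 (rule 109): 01111011101001
Gen 3 (rule 45): 01000110011001
Gen 4 (rule 60): 01100101010101
Gen 5 (rule 193): 00100000000000
Gen 6 (rule 109): 10101111111111
Gen 7 (rule 45): 11111000000000
Gen 8 (rule 60): 10000100000000
Gen 9 (rule 193): 00110001111111
Gen 10 (rule 109): 10110101000001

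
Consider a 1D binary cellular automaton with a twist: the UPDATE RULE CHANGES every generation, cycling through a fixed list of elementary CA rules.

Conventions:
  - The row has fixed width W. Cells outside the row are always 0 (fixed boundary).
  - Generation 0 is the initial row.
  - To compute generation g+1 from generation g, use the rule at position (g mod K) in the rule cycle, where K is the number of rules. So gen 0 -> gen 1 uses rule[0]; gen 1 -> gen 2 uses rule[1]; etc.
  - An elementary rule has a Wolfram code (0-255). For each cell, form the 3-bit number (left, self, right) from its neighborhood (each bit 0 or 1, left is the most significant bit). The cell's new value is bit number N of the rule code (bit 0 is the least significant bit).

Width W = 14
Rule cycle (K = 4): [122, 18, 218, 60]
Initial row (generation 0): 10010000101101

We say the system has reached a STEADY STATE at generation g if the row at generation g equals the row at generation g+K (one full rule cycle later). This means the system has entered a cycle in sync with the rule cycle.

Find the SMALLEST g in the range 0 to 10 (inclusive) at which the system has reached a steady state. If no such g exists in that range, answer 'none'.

Gen 0: 10010000101101
Gen 1 (rule 122): 01101001011110
Gen 2 (rule 18): 10000110000001
Gen 3 (rule 218): 01001111000010
Gen 4 (rule 60): 01101000100011
Gen 5 (rule 122): 11110101010111
Gen 6 (rule 18): 00000000000000
Gen 7 (rule 218): 00000000000000
Gen 8 (rule 60): 00000000000000
Gen 9 (rule 122): 00000000000000
Gen 10 (rule 18): 00000000000000
Gen 11 (rule 218): 00000000000000
Gen 12 (rule 60): 00000000000000
Gen 13 (rule 122): 00000000000000
Gen 14 (rule 18): 00000000000000

Answer: 6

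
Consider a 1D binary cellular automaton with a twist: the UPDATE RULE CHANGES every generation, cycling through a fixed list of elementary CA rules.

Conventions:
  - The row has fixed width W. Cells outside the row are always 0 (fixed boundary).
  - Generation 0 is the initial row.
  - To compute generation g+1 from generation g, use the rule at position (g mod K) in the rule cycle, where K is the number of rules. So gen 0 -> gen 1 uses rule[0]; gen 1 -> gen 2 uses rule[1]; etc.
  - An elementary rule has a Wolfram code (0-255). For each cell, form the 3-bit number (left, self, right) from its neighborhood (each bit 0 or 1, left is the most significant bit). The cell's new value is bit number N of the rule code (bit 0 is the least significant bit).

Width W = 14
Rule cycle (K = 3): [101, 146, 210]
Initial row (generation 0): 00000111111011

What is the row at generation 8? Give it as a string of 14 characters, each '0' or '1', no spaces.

Gen 0: 00000111111011
Gen 1 (rule 101): 11110000001101
Gen 2 (rule 146): 01101000010000
Gen 3 (rule 210): 10100100101000
Gen 4 (rule 101): 11100100111011
Gen 5 (rule 146): 01011011010000
Gen 6 (rule 210): 10001001001000
Gen 7 (rule 101): 10101001001011
Gen 8 (rule 146): 00000110110000

Answer: 00000110110000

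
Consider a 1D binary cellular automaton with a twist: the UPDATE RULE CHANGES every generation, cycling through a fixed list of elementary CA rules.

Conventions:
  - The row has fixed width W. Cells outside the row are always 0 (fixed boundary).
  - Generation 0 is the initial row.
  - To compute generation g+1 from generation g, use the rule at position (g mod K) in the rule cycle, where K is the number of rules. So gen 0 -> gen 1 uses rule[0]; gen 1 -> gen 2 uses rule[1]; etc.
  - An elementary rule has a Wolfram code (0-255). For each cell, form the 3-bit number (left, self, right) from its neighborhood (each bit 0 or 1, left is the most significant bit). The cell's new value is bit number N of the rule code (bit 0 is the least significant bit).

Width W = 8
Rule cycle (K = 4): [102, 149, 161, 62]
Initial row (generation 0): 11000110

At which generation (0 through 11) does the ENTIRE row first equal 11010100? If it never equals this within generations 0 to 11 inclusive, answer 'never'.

Gen 0: 11000110
Gen 1 (rule 102): 01001010
Gen 2 (rule 149): 01101011
Gen 3 (rule 161): 00010100
Gen 4 (rule 62): 00111110
Gen 5 (rule 102): 01000010
Gen 6 (rule 149): 01111011
Gen 7 (rule 161): 00110100
Gen 8 (rule 62): 01101110
Gen 9 (rule 102): 10110010
Gen 10 (rule 149): 10001011
Gen 11 (rule 161): 00100100

Answer: never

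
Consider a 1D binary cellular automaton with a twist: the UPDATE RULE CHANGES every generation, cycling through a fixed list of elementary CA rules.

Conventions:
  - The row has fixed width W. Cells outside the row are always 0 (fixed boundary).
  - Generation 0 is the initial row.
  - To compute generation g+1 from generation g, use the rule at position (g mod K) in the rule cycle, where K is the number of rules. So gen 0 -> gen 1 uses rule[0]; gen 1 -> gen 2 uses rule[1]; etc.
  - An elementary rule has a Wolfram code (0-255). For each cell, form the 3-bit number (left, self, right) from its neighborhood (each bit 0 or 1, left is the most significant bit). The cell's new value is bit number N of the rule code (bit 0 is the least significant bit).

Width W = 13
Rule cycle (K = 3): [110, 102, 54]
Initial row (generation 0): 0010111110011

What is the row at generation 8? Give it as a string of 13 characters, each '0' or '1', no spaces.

Answer: 1011110111000

Derivation:
Gen 0: 0010111110011
Gen 1 (rule 110): 0111100010111
Gen 2 (rule 102): 1000100111001
Gen 3 (rule 54): 1101111000111
Gen 4 (rule 110): 1111001001101
Gen 5 (rule 102): 0001011010111
Gen 6 (rule 54): 0011100111000
Gen 7 (rule 110): 0110101101000
Gen 8 (rule 102): 1011110111000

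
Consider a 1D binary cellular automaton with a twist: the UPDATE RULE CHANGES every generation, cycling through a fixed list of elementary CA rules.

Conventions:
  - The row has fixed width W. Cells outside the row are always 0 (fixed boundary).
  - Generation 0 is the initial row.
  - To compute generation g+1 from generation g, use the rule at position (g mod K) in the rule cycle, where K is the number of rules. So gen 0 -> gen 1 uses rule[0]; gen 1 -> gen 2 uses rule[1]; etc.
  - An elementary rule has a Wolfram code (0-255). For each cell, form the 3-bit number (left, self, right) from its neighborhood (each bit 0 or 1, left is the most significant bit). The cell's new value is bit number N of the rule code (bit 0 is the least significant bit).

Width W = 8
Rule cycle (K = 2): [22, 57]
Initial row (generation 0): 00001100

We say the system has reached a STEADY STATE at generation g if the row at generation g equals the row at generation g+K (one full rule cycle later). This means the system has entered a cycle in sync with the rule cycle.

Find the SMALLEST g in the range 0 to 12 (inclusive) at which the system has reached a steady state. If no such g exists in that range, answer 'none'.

Gen 0: 00001100
Gen 1 (rule 22): 00010010
Gen 2 (rule 57): 11001001
Gen 3 (rule 22): 00111111
Gen 4 (rule 57): 10100000
Gen 5 (rule 22): 10110000
Gen 6 (rule 57): 01101111
Gen 7 (rule 22): 10000000
Gen 8 (rule 57): 01111111
Gen 9 (rule 22): 10000000
Gen 10 (rule 57): 01111111
Gen 11 (rule 22): 10000000
Gen 12 (rule 57): 01111111
Gen 13 (rule 22): 10000000
Gen 14 (rule 57): 01111111

Answer: 7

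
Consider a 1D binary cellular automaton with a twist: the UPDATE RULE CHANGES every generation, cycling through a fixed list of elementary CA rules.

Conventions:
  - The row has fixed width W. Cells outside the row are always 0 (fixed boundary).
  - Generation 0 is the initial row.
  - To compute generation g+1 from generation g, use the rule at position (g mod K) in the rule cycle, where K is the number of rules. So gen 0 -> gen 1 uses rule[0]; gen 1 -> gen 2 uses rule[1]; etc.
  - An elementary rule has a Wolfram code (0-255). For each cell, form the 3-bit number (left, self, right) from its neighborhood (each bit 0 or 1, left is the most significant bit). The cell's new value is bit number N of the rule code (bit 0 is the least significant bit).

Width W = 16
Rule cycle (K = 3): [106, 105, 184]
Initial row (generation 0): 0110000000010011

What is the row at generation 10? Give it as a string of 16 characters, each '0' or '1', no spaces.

Gen 0: 0110000000010011
Gen 1 (rule 106): 1110000000100111
Gen 2 (rule 105): 1010111110000101
Gen 3 (rule 184): 0101111101000010
Gen 4 (rule 106): 1011000110000100
Gen 5 (rule 105): 0111010110110001
Gen 6 (rule 184): 0110101101101000
Gen 7 (rule 106): 1111011111110000
Gen 8 (rule 105): 1001110000010111
Gen 9 (rule 184): 0101101000001110
Gen 10 (rule 106): 1011110000011010

Answer: 1011110000011010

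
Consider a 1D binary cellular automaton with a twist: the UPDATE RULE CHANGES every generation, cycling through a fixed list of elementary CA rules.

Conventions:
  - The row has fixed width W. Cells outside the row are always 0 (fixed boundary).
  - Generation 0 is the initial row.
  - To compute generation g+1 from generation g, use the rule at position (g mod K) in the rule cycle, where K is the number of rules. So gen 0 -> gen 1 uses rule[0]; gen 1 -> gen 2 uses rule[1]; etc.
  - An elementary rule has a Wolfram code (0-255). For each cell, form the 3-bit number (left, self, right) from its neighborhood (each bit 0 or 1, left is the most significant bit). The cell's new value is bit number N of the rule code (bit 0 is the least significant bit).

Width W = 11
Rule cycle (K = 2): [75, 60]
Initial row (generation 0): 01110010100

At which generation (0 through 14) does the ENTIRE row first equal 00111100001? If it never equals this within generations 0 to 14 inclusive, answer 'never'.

Gen 0: 01110010100
Gen 1 (rule 75): 11010100001
Gen 2 (rule 60): 10111110001
Gen 3 (rule 75): 00100010110
Gen 4 (rule 60): 00110011101
Gen 5 (rule 75): 11110110100
Gen 6 (rule 60): 10001101110
Gen 7 (rule 75): 00111101010
Gen 8 (rule 60): 00100011111
Gen 9 (rule 75): 11001110001
Gen 10 (rule 60): 10101001001
Gen 11 (rule 75): 00000010010
Gen 12 (rule 60): 00000011011
Gen 13 (rule 75): 11111111011
Gen 14 (rule 60): 10000000110

Answer: never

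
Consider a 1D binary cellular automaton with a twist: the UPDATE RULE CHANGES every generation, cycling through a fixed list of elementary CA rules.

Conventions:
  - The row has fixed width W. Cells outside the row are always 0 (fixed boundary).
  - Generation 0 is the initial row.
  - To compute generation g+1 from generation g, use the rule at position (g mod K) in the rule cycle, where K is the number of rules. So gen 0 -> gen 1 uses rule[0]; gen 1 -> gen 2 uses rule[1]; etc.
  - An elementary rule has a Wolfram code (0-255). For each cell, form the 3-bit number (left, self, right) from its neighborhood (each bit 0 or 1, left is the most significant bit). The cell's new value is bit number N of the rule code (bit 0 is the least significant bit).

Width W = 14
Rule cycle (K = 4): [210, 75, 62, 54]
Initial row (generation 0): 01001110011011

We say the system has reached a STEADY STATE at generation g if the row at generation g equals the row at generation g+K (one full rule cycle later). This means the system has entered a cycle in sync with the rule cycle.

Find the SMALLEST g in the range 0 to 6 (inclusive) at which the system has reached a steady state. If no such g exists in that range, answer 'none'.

Answer: none

Derivation:
Gen 0: 01001110011011
Gen 1 (rule 210): 10110111101001
Gen 2 (rule 75): 00110100100010
Gen 3 (rule 62): 01101111110111
Gen 4 (rule 54): 10010000001000
Gen 5 (rule 210): 01101000010100
Gen 6 (rule 75): 11100011100001
Gen 7 (rule 62): 10010110010011
Gen 8 (rule 54): 11111001111100
Gen 9 (rule 210): 01111110111110
Gen 10 (rule 75): 11000010100010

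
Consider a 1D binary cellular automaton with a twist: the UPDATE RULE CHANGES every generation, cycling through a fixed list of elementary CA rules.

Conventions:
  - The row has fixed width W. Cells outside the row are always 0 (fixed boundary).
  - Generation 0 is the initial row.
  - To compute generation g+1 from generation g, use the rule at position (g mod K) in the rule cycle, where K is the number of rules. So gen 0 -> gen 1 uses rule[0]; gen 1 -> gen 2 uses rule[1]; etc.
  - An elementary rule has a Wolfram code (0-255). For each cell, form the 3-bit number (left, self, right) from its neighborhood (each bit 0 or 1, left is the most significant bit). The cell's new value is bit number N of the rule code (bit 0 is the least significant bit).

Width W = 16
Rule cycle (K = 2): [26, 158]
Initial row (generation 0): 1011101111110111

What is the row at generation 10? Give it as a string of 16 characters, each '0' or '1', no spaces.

Gen 0: 1011101111110111
Gen 1 (rule 26): 0010001000000100
Gen 2 (rule 158): 0111011100001110
Gen 3 (rule 26): 1100010010011001
Gen 4 (rule 158): 1010111111110111
Gen 5 (rule 26): 0000100000000100
Gen 6 (rule 158): 0001110000001110
Gen 7 (rule 26): 0011001000011001
Gen 8 (rule 158): 0110111100110111
Gen 9 (rule 26): 1100100011100100
Gen 10 (rule 158): 1011110111011110

Answer: 1011110111011110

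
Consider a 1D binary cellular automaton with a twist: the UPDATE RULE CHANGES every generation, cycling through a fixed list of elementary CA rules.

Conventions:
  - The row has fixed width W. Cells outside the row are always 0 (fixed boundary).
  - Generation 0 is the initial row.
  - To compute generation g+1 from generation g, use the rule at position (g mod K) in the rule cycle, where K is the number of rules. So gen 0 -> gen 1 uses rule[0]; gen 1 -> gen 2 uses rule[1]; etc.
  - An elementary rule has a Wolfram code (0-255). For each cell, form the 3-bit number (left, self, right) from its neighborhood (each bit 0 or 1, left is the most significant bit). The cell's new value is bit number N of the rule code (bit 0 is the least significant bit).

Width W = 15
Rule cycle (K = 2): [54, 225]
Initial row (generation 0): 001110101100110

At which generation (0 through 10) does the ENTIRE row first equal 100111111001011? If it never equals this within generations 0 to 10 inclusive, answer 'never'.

Answer: 7

Derivation:
Gen 0: 001110101100110
Gen 1 (rule 54): 010001110011001
Gen 2 (rule 225): 000100110001000
Gen 3 (rule 54): 001111001011100
Gen 4 (rule 225): 100111000101101
Gen 5 (rule 54): 111000101110011
Gen 6 (rule 225): 011010010110001
Gen 7 (rule 54): 100111111001011
Gen 8 (rule 225): 000011111000101
Gen 9 (rule 54): 000100000101111
Gen 10 (rule 225): 110001110010111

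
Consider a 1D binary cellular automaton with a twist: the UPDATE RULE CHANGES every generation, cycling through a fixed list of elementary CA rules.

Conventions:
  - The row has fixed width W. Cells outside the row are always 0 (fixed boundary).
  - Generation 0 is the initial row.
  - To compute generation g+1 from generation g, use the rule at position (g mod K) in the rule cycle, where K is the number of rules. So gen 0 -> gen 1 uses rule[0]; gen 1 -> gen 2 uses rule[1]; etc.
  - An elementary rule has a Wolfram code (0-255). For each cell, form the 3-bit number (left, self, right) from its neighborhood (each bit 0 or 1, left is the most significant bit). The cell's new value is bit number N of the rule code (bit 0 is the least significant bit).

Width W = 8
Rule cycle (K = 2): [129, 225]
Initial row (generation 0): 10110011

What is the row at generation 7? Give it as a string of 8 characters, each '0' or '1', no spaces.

Answer: 11100000

Derivation:
Gen 0: 10110011
Gen 1 (rule 129): 00000000
Gen 2 (rule 225): 11111111
Gen 3 (rule 129): 01111110
Gen 4 (rule 225): 00111110
Gen 5 (rule 129): 10011100
Gen 6 (rule 225): 00001101
Gen 7 (rule 129): 11100000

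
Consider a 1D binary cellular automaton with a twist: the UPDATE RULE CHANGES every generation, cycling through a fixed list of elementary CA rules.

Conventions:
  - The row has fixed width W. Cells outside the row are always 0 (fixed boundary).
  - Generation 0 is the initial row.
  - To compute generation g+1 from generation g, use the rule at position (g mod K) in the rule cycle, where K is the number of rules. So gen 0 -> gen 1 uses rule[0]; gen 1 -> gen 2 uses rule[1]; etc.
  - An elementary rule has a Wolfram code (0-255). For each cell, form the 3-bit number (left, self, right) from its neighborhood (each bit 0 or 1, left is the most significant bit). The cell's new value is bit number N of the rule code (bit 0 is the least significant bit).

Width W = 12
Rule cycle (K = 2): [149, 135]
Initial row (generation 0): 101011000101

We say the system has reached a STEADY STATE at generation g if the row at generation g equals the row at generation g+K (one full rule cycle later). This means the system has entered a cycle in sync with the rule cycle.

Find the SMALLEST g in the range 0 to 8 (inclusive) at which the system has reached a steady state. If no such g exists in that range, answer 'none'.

Answer: 0

Derivation:
Gen 0: 101011000101
Gen 1 (rule 149): 101000110101
Gen 2 (rule 135): 101011000101
Gen 3 (rule 149): 101000110101
Gen 4 (rule 135): 101011000101
Gen 5 (rule 149): 101000110101
Gen 6 (rule 135): 101011000101
Gen 7 (rule 149): 101000110101
Gen 8 (rule 135): 101011000101
Gen 9 (rule 149): 101000110101
Gen 10 (rule 135): 101011000101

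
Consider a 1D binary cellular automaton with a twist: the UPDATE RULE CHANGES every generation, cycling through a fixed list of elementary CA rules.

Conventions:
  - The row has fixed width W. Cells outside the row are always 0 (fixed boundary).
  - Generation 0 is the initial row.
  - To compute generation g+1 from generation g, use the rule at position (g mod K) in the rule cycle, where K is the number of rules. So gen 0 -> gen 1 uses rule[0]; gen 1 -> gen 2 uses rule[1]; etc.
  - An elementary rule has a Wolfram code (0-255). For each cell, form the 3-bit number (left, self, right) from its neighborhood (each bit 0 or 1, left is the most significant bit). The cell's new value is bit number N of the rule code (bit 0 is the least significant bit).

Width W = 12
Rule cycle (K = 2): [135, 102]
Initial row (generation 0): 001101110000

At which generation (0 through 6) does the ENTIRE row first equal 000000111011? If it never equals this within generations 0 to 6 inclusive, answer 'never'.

Answer: never

Derivation:
Gen 0: 001101110000
Gen 1 (rule 135): 110000100111
Gen 2 (rule 102): 010001101001
Gen 3 (rule 135): 110110001011
Gen 4 (rule 102): 011010011101
Gen 5 (rule 135): 100010101001
Gen 6 (rule 102): 100111111011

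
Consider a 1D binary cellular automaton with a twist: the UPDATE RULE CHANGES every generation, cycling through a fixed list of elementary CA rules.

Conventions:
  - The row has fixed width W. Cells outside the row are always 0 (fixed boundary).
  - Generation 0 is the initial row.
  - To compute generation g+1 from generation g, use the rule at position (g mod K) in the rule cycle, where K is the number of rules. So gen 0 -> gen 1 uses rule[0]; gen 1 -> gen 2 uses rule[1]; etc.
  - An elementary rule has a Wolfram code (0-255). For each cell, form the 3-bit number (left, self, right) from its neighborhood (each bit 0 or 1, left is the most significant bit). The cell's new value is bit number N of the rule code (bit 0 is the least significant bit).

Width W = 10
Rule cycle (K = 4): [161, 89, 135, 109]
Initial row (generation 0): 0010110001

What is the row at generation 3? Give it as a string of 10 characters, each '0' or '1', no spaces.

Answer: 1101000100

Derivation:
Gen 0: 0010110001
Gen 1 (rule 161): 1001000100
Gen 2 (rule 89): 0100110011
Gen 3 (rule 135): 1101000100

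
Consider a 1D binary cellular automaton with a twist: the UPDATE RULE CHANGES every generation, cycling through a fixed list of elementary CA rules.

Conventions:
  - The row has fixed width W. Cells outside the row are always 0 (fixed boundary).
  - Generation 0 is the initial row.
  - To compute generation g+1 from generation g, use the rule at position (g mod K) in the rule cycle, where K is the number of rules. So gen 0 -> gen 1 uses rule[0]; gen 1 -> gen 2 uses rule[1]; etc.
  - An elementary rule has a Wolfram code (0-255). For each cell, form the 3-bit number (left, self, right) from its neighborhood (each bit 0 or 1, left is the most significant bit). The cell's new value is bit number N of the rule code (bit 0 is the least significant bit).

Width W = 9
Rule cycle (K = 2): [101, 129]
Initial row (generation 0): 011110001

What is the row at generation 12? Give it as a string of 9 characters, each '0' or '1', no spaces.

Answer: 000001000

Derivation:
Gen 0: 011110001
Gen 1 (rule 101): 000010101
Gen 2 (rule 129): 111000000
Gen 3 (rule 101): 001011111
Gen 4 (rule 129): 100001110
Gen 5 (rule 101): 101100010
Gen 6 (rule 129): 000001000
Gen 7 (rule 101): 111101011
Gen 8 (rule 129): 011000000
Gen 9 (rule 101): 001011111
Gen 10 (rule 129): 100001110
Gen 11 (rule 101): 101100010
Gen 12 (rule 129): 000001000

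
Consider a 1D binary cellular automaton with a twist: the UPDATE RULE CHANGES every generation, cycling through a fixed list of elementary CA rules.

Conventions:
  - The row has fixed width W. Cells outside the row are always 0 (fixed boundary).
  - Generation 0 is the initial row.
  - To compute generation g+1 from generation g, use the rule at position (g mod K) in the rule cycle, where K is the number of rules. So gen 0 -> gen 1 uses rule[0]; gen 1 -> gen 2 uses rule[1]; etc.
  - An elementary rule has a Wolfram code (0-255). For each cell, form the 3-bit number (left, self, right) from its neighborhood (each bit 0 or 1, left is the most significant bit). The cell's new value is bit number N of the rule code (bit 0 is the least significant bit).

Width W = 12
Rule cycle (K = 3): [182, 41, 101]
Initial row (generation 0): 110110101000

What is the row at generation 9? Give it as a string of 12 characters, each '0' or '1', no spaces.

Gen 0: 110110101000
Gen 1 (rule 182): 001001111100
Gen 2 (rule 41): 100001000001
Gen 3 (rule 101): 101101011101
Gen 4 (rule 182): 110011101011
Gen 5 (rule 41): 100010010110
Gen 6 (rule 101): 101010011010
Gen 7 (rule 182): 111111100111
Gen 8 (rule 41): 100000000100
Gen 9 (rule 101): 101111110101

Answer: 101111110101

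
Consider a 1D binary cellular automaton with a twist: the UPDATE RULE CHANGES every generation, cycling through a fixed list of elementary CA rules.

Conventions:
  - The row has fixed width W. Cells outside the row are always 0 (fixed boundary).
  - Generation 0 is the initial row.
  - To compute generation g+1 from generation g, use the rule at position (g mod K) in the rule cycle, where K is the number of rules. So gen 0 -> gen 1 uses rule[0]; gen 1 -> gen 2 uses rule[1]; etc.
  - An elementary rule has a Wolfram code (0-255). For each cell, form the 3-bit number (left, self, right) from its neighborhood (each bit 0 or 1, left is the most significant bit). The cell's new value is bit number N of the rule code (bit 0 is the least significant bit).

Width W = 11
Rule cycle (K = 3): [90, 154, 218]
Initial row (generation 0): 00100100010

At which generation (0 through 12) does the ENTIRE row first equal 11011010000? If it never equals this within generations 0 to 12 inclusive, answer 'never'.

Answer: 5

Derivation:
Gen 0: 00100100010
Gen 1 (rule 90): 01011010101
Gen 2 (rule 154): 10010000000
Gen 3 (rule 218): 01101000000
Gen 4 (rule 90): 11100100000
Gen 5 (rule 154): 11011010000
Gen 6 (rule 218): 11011001000
Gen 7 (rule 90): 11011110100
Gen 8 (rule 154): 10011100010
Gen 9 (rule 218): 01111110101
Gen 10 (rule 90): 11000010000
Gen 11 (rule 154): 10100101000
Gen 12 (rule 218): 00011000100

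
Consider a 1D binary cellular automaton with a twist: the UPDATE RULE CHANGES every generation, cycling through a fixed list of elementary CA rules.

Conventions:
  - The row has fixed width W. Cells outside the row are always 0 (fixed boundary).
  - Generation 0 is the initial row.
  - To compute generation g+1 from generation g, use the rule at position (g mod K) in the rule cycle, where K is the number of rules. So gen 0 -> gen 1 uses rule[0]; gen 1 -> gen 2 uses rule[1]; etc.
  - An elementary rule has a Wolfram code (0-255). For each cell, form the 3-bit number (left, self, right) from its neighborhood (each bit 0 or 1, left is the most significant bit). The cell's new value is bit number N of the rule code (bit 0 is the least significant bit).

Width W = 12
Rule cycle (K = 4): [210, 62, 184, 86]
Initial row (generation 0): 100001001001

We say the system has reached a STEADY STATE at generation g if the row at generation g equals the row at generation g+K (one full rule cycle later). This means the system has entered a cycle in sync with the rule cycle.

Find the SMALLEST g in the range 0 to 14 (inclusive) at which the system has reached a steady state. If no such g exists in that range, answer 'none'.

Gen 0: 100001001001
Gen 1 (rule 210): 010010110110
Gen 2 (rule 62): 111111101101
Gen 3 (rule 184): 111111011010
Gen 4 (rule 86): 000001001011
Gen 5 (rule 210): 000010110001
Gen 6 (rule 62): 000111101011
Gen 7 (rule 184): 000111010110
Gen 8 (rule 86): 001001010011
Gen 9 (rule 210): 010110001101
Gen 10 (rule 62): 111101011011
Gen 11 (rule 184): 111010110110
Gen 12 (rule 86): 001010010011
Gen 13 (rule 210): 010001101101
Gen 14 (rule 62): 111011011011
Gen 15 (rule 184): 110110110110
Gen 16 (rule 86): 010010010011
Gen 17 (rule 210): 101101101101
Gen 18 (rule 62): 111011011011

Answer: 14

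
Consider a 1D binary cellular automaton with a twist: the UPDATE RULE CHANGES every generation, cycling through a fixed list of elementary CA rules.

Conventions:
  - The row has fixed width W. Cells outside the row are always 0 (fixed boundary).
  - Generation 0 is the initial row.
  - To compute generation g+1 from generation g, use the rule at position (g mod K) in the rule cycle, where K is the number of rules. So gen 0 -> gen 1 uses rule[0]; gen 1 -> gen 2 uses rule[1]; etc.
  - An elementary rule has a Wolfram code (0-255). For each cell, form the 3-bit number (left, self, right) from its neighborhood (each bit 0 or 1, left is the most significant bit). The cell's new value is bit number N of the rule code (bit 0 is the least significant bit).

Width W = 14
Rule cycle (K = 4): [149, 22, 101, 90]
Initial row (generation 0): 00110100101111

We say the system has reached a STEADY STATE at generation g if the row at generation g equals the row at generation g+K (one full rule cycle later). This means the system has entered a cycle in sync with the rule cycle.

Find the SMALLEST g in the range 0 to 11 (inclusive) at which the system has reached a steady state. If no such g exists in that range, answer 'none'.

Gen 0: 00110100101111
Gen 1 (rule 149): 10000110100110
Gen 2 (rule 22): 11001000111001
Gen 3 (rule 101): 01001010001001
Gen 4 (rule 90): 10110001010110
Gen 5 (rule 149): 10001101010001
Gen 6 (rule 22): 11010001011011
Gen 7 (rule 101): 01110101101101
Gen 8 (rule 90): 11010001101100
Gen 9 (rule 149): 00011100000011
Gen 10 (rule 22): 00100010000100
Gen 11 (rule 101): 10101010110101
Gen 12 (rule 90): 00000000110000
Gen 13 (rule 149): 11111110001111
Gen 14 (rule 22): 00000001010000
Gen 15 (rule 101): 11111101110111

Answer: none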